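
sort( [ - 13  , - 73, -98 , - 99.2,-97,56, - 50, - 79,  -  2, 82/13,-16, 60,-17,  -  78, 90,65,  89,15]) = [- 99.2,-98, - 97, - 79,-78, -73, - 50 , - 17, - 16, - 13, - 2,82/13, 15, 56,60, 65,  89, 90]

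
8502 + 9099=17601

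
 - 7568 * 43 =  - 325424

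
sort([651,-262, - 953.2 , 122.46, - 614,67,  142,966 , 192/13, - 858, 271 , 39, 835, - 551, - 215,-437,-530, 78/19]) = [ - 953.2, - 858, - 614, - 551,- 530, - 437, - 262, - 215,78/19,192/13, 39,  67, 122.46,142, 271,651, 835,966]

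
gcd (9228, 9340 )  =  4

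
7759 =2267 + 5492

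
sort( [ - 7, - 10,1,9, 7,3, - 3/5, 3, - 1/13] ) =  [ - 10, - 7, - 3/5, - 1/13,1, 3,3 , 7, 9]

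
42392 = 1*42392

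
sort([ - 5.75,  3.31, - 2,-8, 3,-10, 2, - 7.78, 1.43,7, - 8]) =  [ - 10,-8, - 8, - 7.78, - 5.75, - 2, 1.43, 2, 3 , 3.31,7] 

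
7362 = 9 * 818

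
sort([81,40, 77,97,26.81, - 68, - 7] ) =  [ - 68, - 7,26.81,40,77,81,97] 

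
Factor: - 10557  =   -3^3*17^1*23^1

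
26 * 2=52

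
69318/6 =11553=11553.00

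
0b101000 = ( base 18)24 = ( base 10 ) 40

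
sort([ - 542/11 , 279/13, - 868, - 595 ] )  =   [ - 868, - 595,-542/11,279/13] 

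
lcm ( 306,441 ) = 14994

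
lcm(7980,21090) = 295260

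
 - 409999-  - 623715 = 213716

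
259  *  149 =38591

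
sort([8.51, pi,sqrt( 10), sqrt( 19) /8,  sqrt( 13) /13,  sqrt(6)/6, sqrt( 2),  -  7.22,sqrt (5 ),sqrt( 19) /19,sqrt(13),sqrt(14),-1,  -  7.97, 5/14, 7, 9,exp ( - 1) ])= [ - 7.97,  -  7.22, - 1, sqrt(19) /19,sqrt(13) /13, 5/14,exp(  -  1 ), sqrt(6)/6, sqrt(19) /8,sqrt(2),sqrt( 5 ),pi,sqrt(10 ), sqrt(13), sqrt(14), 7,8.51,  9]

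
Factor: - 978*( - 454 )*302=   2^3*3^1*151^1*163^1*227^1 = 134091624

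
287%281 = 6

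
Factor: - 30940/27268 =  - 5^1 * 7^1*13^1  *401^ ( - 1 ) = - 455/401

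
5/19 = 5/19 = 0.26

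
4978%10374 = 4978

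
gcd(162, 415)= 1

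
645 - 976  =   - 331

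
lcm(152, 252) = 9576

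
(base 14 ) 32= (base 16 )2c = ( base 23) 1L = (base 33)1B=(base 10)44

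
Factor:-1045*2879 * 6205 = - 5^2*11^1*17^1 * 19^1*73^1*2879^1 = -  18668083775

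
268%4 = 0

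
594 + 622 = 1216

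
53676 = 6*8946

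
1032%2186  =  1032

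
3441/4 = 860+1/4 =860.25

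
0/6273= 0= 0.00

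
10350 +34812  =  45162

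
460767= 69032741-68571974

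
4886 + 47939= 52825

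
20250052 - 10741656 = 9508396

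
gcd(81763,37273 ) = 1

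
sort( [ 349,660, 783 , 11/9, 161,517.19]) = [11/9 , 161, 349, 517.19,660,783]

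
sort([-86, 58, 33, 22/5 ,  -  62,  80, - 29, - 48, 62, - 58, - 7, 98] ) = [ - 86, - 62, - 58,-48, - 29, - 7,22/5, 33, 58,62 , 80,  98] 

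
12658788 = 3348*3781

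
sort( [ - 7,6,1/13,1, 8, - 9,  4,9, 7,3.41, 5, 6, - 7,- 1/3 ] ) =[ - 9,-7,-7, - 1/3,1/13, 1,3.41, 4, 5, 6 , 6,7 , 8, 9]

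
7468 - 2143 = 5325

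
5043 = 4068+975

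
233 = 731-498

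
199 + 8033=8232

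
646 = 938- 292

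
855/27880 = 171/5576 = 0.03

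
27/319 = 27/319 = 0.08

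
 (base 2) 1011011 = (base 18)51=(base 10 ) 91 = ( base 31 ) 2t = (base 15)61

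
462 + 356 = 818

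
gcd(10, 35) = 5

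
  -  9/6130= - 9/6130 = -0.00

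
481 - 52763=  - 52282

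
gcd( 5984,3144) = 8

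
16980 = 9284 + 7696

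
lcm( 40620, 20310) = 40620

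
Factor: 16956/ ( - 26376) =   -  9/14 = - 2^(-1)*3^2*7^(-1)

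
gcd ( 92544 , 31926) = 6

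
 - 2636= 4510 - 7146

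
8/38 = 4/19 =0.21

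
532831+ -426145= 106686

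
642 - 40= 602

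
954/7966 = 477/3983 = 0.12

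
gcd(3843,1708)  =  427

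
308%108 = 92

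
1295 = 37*35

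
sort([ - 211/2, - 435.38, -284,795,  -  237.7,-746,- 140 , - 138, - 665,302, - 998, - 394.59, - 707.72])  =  [ - 998, -746,  -  707.72, - 665, - 435.38, - 394.59, - 284, - 237.7, - 140, - 138,-211/2,302,795] 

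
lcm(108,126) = 756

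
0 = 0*806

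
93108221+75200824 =168309045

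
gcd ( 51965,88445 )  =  95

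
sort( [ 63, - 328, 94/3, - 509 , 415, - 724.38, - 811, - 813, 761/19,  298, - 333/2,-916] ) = [-916, - 813, - 811,- 724.38, - 509 , - 328, - 333/2, 94/3 , 761/19, 63,298 , 415] 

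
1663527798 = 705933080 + 957594718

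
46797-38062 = 8735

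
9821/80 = 9821/80 = 122.76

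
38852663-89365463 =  - 50512800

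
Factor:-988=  - 2^2 * 13^1 *19^1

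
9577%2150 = 977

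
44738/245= 44738/245 = 182.60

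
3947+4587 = 8534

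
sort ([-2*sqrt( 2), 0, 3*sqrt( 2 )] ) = [ - 2 *sqrt ( 2 ), 0, 3* sqrt( 2)]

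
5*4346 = 21730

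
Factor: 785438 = 2^1*43^1 * 9133^1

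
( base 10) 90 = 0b1011010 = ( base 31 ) 2S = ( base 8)132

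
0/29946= 0 = 0.00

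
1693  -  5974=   -  4281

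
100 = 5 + 95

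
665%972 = 665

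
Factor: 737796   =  2^2*3^1* 61483^1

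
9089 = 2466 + 6623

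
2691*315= 847665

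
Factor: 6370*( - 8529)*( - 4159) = 2^1*3^1*5^1*7^2* 13^1*2843^1*4159^1 = 225957347070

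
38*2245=85310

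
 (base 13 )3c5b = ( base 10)8695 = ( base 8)20767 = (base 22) HL5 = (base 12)5047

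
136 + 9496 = 9632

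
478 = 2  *239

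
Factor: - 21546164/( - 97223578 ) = 2^1 * 17^( - 1 )*173^(-1 )*1181^1*4561^1*16529^( - 1) = 10773082/48611789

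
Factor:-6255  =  -3^2*5^1*139^1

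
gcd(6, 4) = 2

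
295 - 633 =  - 338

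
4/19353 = 4/19353= 0.00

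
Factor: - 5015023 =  - 13^1*385771^1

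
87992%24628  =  14108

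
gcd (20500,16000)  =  500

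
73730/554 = 133 + 24/277 =133.09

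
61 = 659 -598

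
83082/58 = 1432+13/29=1432.45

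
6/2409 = 2/803 = 0.00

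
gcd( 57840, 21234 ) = 6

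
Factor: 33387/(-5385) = -31/5 = -5^ (- 1) * 31^1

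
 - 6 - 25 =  - 31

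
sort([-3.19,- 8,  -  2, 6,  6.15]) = [ - 8,-3.19,-2,6, 6.15] 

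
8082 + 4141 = 12223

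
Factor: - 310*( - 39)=2^1*3^1*5^1*13^1*31^1 = 12090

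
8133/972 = 2711/324  =  8.37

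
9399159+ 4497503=13896662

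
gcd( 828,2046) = 6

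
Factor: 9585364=2^2 * 2396341^1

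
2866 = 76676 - 73810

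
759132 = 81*9372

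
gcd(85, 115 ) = 5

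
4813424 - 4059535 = 753889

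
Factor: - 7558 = -2^1*3779^1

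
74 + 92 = 166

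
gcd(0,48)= 48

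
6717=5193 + 1524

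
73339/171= 73339/171  =  428.88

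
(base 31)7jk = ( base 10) 7336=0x1CA8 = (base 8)16250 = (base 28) 9a0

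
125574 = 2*62787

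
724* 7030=5089720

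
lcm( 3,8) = 24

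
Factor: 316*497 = 157052 = 2^2*7^1*71^1*79^1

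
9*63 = 567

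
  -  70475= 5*( - 14095 ) 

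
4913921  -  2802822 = 2111099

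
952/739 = 952/739 = 1.29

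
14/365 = 14/365 = 0.04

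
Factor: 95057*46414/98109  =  4411975598/98109 =2^1 *3^( -2)*11^(-1)*19^1*23^1 * 991^(-1)*1009^1 * 5003^1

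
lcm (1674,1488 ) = 13392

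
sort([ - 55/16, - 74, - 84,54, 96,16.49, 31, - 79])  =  [ - 84, - 79, - 74,-55/16,16.49 , 31, 54 , 96]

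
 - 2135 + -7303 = -9438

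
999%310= 69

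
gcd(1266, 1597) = 1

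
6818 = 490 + 6328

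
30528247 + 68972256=99500503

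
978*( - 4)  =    -  3912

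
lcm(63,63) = 63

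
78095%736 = 79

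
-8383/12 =  -  8383/12 = -698.58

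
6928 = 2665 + 4263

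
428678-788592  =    -  359914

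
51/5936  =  51/5936 = 0.01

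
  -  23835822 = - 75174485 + 51338663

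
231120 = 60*3852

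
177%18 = 15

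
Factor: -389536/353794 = -2^4*47^1 *683^( -1) = -752/683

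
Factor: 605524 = 2^2*151381^1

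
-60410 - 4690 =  - 65100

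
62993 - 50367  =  12626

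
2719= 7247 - 4528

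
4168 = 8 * 521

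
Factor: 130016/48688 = 2^1 * 179^( - 1 )*239^1= 478/179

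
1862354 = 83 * 22438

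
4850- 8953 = -4103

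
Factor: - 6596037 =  - 3^2*7^2*14957^1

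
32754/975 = 33 + 193/325 = 33.59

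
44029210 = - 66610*( -661) 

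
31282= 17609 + 13673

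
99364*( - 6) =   -  596184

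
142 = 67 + 75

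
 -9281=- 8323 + -958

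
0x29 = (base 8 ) 51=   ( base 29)1c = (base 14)2d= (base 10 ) 41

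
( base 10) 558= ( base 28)jq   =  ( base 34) ge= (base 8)1056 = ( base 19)1a7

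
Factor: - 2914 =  - 2^1*31^1 * 47^1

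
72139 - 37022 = 35117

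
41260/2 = 20630 = 20630.00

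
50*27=1350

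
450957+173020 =623977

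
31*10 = 310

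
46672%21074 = 4524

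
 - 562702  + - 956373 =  - 1519075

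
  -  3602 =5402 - 9004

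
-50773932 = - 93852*541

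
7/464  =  7/464 =0.02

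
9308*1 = 9308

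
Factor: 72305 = 5^1*14461^1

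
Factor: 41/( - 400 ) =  - 2^( - 4 )*5^( - 2) * 41^1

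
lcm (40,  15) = 120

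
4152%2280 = 1872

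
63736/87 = 63736/87 = 732.60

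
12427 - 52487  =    -  40060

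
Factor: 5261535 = 3^2*5^1 * 116923^1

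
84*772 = 64848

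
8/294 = 4/147 = 0.03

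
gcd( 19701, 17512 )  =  2189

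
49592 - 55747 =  - 6155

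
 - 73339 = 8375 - 81714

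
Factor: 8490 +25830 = 34320 = 2^4*3^1*5^1*11^1*13^1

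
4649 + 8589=13238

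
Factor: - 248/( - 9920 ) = 2^( - 3 )*5^( - 1) =1/40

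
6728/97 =6728/97=69.36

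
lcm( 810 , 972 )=4860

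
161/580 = 161/580= 0.28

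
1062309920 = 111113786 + 951196134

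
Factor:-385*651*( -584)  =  146370840=2^3*3^1*5^1*7^2*11^1*31^1*73^1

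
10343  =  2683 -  - 7660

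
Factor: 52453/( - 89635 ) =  - 5^( - 1 ) * 7^( - 1)*13^( - 1)*197^( - 1)*52453^1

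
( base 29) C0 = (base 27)CO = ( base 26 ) da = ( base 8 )534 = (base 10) 348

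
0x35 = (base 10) 53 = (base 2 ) 110101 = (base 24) 25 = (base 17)32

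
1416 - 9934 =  - 8518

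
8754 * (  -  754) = - 6600516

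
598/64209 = 598/64209 = 0.01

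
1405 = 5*281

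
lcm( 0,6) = 0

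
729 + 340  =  1069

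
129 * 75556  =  9746724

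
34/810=17/405 = 0.04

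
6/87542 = 3/43771 =0.00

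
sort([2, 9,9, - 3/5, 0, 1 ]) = [-3/5,0,1,2,  9, 9]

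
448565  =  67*6695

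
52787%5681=1658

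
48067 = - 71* ( -677) 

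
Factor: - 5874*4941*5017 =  - 2^1 *3^5 * 11^1*29^1*61^1*89^1 * 173^1 =- 145610568378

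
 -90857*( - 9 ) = 817713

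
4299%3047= 1252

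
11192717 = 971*11527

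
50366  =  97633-47267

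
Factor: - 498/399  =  -166/133 = - 2^1*7^(  -  1)*19^( - 1)*83^1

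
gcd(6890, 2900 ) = 10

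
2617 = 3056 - 439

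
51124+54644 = 105768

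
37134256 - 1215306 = 35918950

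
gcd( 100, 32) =4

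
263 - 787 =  - 524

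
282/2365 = 282/2365=   0.12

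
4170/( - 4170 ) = - 1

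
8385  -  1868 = 6517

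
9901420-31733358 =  - 21831938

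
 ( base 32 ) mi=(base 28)pm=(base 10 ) 722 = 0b1011010010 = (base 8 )1322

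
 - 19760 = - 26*760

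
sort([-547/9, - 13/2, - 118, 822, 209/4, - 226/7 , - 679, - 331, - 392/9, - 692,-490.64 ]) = [ -692,-679, - 490.64 , - 331, - 118, - 547/9, - 392/9, - 226/7, - 13/2, 209/4, 822]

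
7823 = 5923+1900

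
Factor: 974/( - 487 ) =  - 2^1 = - 2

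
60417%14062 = 4169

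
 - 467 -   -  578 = 111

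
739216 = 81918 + 657298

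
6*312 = 1872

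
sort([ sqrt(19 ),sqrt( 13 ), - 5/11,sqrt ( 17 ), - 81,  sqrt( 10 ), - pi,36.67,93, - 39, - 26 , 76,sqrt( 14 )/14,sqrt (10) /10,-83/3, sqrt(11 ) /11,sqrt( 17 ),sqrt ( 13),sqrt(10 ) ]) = [ - 81, - 39,-83/3, - 26, - pi, - 5/11,sqrt (14)/14,sqrt( 11)/11 , sqrt ( 10)/10,sqrt( 10),sqrt(10),  sqrt ( 13),sqrt( 13 ),sqrt( 17),sqrt(17 ),sqrt(19),36.67,76,93] 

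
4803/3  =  1601 = 1601.00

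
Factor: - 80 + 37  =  - 43 =- 43^1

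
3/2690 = 3/2690 = 0.00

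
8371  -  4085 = 4286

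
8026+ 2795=10821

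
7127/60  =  118 + 47/60 =118.78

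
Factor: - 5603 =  - 13^1*431^1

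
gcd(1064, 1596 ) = 532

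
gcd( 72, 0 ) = 72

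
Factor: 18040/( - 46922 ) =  - 9020/23461 =-  2^2*5^1 * 11^1 * 29^(-1 )*41^1*809^( - 1 ) 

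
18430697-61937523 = -43506826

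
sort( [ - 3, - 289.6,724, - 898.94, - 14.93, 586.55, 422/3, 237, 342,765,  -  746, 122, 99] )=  [ - 898.94,-746, - 289.6,  -  14.93, - 3, 99, 122,422/3, 237, 342,586.55,724,765 ] 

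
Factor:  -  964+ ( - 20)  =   - 984=   - 2^3 * 3^1*41^1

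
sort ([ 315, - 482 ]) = [ - 482,315 ] 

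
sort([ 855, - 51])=[-51, 855]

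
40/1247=40/1247 = 0.03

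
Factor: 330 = 2^1*3^1*5^1*11^1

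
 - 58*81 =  - 4698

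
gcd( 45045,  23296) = 91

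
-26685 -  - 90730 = 64045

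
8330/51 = 490/3 =163.33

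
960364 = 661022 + 299342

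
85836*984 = 84462624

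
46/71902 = 23/35951 = 0.00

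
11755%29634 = 11755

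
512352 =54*9488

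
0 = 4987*0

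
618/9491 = 618/9491  =  0.07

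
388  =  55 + 333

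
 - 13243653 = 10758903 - 24002556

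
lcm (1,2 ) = 2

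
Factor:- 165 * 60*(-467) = 2^2*3^2*5^2*11^1*467^1 =4623300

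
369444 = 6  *61574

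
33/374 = 3/34 = 0.09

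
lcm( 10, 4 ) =20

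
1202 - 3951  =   - 2749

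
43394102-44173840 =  - 779738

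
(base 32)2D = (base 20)3H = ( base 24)35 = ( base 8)115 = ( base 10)77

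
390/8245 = 78/1649 = 0.05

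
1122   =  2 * 561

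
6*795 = 4770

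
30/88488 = 5/14748 = 0.00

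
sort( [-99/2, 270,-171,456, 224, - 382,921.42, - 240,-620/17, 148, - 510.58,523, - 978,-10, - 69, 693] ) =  [ -978, - 510.58,-382,-240,  -  171,- 69,-99/2,-620/17, - 10, 148, 224,  270, 456, 523,693, 921.42 ]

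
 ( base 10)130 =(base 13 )a0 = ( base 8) 202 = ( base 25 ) 55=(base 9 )154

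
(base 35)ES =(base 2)1000000110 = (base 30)H8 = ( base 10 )518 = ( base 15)248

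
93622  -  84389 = 9233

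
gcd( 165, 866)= 1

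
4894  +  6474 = 11368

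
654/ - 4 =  - 327/2 = - 163.50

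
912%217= 44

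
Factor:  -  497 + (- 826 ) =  - 3^3*7^2 = - 1323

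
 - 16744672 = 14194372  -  30939044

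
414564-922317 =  - 507753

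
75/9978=25/3326 = 0.01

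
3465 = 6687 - 3222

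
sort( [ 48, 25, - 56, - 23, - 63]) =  [ - 63, - 56, - 23  ,  25, 48]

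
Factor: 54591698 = 2^1*7^1*3899407^1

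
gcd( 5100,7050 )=150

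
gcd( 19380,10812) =204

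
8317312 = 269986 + 8047326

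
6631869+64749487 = 71381356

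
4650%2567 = 2083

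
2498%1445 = 1053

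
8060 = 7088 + 972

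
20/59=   20/59= 0.34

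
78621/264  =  26207/88 =297.81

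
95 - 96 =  - 1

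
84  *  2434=204456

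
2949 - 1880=1069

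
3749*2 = 7498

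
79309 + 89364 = 168673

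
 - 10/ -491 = 10/491 = 0.02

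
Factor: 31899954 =2^1*3^1*5316659^1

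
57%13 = 5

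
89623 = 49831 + 39792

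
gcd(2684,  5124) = 244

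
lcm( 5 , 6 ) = 30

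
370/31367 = 370/31367= 0.01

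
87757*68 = 5967476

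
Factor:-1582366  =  -2^1*349^1 * 2267^1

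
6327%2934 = 459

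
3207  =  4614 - 1407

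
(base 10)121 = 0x79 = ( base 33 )3M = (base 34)3J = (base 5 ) 441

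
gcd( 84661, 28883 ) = 1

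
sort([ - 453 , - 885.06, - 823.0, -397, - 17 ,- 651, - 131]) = [- 885.06, - 823.0 , - 651, - 453, - 397, - 131,-17]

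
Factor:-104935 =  - 5^1*31^1*677^1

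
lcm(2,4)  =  4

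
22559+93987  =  116546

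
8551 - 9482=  - 931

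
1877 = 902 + 975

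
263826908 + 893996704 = 1157823612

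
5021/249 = 5021/249 = 20.16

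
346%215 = 131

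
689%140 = 129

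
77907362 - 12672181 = 65235181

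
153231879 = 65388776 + 87843103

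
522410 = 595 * 878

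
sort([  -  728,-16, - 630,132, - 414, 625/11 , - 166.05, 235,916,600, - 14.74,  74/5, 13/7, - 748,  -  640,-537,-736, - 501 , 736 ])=[ - 748,-736,  -  728,-640, - 630, - 537,  -  501 , - 414,- 166.05,-16,- 14.74, 13/7,74/5,  625/11, 132,  235,  600, 736,  916]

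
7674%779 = 663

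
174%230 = 174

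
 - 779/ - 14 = 779/14 = 55.64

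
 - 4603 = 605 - 5208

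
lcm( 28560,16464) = 1399440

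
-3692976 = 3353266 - 7046242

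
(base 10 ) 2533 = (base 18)7ED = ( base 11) 19A3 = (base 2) 100111100101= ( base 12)1571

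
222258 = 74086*3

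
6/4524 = 1/754 = 0.00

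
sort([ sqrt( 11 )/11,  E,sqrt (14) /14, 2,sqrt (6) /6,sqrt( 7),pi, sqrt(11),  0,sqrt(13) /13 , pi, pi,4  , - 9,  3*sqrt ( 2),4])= [ -9,0,sqrt ( 14)/14,sqrt(13) /13,  sqrt(11 ) /11, sqrt( 6) /6, 2, sqrt(7 ),E,pi, pi , pi, sqrt( 11 ),4,4, 3 * sqrt( 2 ) ]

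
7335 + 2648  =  9983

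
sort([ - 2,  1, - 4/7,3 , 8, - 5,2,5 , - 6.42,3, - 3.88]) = [ - 6.42 ,- 5, - 3.88, - 2, - 4/7 , 1, 2 , 3,  3 , 5,8]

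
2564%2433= 131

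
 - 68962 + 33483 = -35479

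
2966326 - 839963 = 2126363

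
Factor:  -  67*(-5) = 5^1*67^1 = 335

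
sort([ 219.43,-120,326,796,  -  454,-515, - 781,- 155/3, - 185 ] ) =[ - 781, - 515, - 454,-185,-120, - 155/3,219.43,326, 796]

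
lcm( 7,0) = 0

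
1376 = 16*86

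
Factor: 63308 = 2^2 * 7^2 * 17^1 * 19^1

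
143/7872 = 143/7872 = 0.02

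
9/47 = 9/47 = 0.19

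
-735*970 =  - 712950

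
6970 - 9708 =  - 2738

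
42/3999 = 14/1333 = 0.01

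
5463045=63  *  86715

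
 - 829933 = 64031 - 893964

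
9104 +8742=17846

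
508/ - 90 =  - 6 + 16/45 = - 5.64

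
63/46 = 63/46= 1.37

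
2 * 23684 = 47368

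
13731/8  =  1716+3/8 =1716.38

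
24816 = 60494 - 35678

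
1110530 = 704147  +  406383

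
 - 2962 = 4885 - 7847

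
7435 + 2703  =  10138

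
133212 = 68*1959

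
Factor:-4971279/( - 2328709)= 3^1* 47^(  -  1) * 49547^( - 1 )*1657093^1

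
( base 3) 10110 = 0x5d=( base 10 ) 93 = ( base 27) 3C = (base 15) 63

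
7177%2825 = 1527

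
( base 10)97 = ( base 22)49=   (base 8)141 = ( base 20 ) 4h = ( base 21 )4d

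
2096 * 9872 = 20691712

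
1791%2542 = 1791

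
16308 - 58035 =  - 41727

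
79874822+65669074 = 145543896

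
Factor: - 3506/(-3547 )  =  2^1 * 1753^1*3547^(-1 )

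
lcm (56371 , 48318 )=338226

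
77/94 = 77/94 = 0.82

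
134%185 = 134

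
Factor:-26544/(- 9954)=8/3 = 2^3*3^ ( - 1)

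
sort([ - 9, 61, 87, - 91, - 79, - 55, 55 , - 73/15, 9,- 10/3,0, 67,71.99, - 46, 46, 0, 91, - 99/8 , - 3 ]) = [  -  91,- 79,  -  55, - 46, - 99/8, - 9, - 73/15,-10/3, - 3, 0, 0,9, 46 , 55, 61, 67,71.99,87, 91]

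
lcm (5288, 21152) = 21152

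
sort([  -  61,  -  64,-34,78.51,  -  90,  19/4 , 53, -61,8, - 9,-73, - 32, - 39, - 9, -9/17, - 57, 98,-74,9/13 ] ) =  [ - 90, - 74,-73,-64,- 61, - 61,-57,-39,  -  34, - 32,  -  9,-9, - 9/17,  9/13,  19/4, 8,53  ,  78.51,98]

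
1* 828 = 828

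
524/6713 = 524/6713 = 0.08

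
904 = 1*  904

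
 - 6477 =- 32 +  - 6445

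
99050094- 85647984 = 13402110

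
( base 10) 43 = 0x2B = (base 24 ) 1J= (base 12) 37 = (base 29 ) 1E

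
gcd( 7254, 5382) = 234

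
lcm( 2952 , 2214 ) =8856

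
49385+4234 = 53619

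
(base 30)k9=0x261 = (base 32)j1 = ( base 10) 609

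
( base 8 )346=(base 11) 19a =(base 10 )230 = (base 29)7R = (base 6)1022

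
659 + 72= 731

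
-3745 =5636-9381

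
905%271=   92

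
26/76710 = 13/38355 = 0.00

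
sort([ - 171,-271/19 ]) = [ - 171,  -  271/19 ] 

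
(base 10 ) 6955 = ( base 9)10477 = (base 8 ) 15453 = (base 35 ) 5NP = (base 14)276B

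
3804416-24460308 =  - 20655892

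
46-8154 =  - 8108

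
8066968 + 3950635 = 12017603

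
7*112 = 784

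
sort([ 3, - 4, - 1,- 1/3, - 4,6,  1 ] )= [ - 4, - 4, - 1,  -  1/3,  1,3,6] 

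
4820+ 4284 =9104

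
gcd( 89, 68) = 1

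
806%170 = 126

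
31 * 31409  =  973679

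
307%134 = 39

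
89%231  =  89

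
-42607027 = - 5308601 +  - 37298426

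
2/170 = 1/85  =  0.01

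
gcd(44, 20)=4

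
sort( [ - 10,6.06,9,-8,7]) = [  -  10, - 8,6.06, 7, 9]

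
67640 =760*89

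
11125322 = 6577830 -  - 4547492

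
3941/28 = 140 + 3/4 = 140.75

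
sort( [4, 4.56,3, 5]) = [3,4, 4.56, 5]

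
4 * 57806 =231224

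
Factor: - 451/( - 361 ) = 11^1 * 19^(  -  2)* 41^1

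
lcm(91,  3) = 273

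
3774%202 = 138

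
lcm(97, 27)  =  2619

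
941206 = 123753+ 817453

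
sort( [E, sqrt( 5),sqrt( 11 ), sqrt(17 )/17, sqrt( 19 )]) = [sqrt ( 17 )/17,sqrt( 5),  E,sqrt(11 ), sqrt (19 )] 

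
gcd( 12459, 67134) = 3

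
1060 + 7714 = 8774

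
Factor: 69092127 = 3^2*13^1* 59^1*10009^1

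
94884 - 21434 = 73450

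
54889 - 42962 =11927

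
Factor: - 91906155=  -  3^2 * 5^1*11^2 * 16879^1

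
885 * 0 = 0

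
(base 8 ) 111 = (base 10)73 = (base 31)2b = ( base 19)3G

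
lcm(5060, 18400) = 202400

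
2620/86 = 1310/43= 30.47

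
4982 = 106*47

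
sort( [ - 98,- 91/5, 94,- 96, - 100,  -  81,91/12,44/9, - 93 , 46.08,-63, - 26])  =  [ - 100,-98, - 96, - 93,-81,-63, - 26, - 91/5, 44/9, 91/12, 46.08, 94]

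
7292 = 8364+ - 1072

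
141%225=141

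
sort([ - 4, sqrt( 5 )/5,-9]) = [ - 9, - 4,sqrt (5) /5]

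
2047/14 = 146  +  3/14 = 146.21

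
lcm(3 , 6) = 6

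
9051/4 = 9051/4 =2262.75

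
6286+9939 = 16225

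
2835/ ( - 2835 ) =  -1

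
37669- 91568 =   -  53899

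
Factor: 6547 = 6547^1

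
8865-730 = 8135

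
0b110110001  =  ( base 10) 433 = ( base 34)CP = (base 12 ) 301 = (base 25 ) H8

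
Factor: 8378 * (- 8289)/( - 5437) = 69445242/5437= 2^1*3^3 *59^1* 71^1*307^1 * 5437^( - 1)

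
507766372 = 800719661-292953289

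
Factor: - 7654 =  - 2^1* 43^1*89^1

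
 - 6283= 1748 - 8031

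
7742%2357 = 671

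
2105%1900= 205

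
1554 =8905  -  7351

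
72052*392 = 28244384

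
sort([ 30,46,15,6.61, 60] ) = [ 6.61,15, 30, 46,  60 ] 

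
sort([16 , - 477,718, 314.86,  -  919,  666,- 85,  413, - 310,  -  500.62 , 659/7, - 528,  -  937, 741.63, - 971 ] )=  [-971, - 937,-919, - 528,-500.62 , - 477,-310, - 85,  16,659/7 , 314.86, 413,666,  718, 741.63 ] 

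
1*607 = 607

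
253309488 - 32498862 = 220810626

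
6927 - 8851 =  - 1924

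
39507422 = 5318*7429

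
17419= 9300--8119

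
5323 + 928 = 6251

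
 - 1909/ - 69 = 27 + 2/3 =27.67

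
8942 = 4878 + 4064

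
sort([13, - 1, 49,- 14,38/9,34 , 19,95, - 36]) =[ - 36,-14, - 1,38/9, 13, 19,34,49,95 ] 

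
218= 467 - 249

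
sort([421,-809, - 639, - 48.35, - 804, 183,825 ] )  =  [ - 809, - 804, - 639, - 48.35, 183 , 421, 825 ] 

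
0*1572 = 0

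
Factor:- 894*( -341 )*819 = 2^1 *3^3*7^1*11^1*13^1*31^1*149^1 = 249675426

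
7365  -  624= 6741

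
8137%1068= 661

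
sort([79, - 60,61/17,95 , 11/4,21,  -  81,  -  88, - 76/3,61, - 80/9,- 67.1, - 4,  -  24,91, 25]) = [ - 88, - 81, - 67.1, - 60, - 76/3,-24, - 80/9 , - 4,11/4, 61/17,21,25, 61 , 79,91, 95 ]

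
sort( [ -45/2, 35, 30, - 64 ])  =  [ - 64,- 45/2,30,35 ]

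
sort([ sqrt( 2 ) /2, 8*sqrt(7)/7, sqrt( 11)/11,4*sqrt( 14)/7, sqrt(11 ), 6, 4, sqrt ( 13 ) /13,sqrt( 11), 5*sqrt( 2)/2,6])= [ sqrt(13 ) /13, sqrt ( 11 ) /11,sqrt(2) /2 , 4*sqrt( 14 )/7, 8 * sqrt(7 ) /7,sqrt(11),  sqrt(11 ) , 5*sqrt( 2)/2,4,  6,6]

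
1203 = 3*401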